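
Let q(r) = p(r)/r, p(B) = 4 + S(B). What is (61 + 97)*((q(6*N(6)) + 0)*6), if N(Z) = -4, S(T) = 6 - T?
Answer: -1343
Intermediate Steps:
p(B) = 10 - B (p(B) = 4 + (6 - B) = 10 - B)
q(r) = (10 - r)/r
(61 + 97)*((q(6*N(6)) + 0)*6) = (61 + 97)*(((10 - 6*(-4))/((6*(-4))) + 0)*6) = 158*(((10 - 1*(-24))/(-24) + 0)*6) = 158*((-(10 + 24)/24 + 0)*6) = 158*((-1/24*34 + 0)*6) = 158*((-17/12 + 0)*6) = 158*(-17/12*6) = 158*(-17/2) = -1343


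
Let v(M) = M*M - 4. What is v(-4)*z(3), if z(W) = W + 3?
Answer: 72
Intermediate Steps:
z(W) = 3 + W
v(M) = -4 + M**2 (v(M) = M**2 - 4 = -4 + M**2)
v(-4)*z(3) = (-4 + (-4)**2)*(3 + 3) = (-4 + 16)*6 = 12*6 = 72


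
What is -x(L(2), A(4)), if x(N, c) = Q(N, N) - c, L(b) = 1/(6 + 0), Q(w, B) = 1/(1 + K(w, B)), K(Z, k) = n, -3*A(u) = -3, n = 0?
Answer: 0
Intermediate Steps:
A(u) = 1 (A(u) = -⅓*(-3) = 1)
K(Z, k) = 0
Q(w, B) = 1 (Q(w, B) = 1/(1 + 0) = 1/1 = 1)
L(b) = ⅙ (L(b) = 1/6 = ⅙)
x(N, c) = 1 - c
-x(L(2), A(4)) = -(1 - 1*1) = -(1 - 1) = -1*0 = 0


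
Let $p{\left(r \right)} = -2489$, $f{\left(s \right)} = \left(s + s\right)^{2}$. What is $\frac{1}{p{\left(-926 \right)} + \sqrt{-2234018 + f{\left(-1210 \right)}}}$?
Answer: $- \frac{2489}{2572739} - \frac{\sqrt{3622382}}{2572739} \approx -0.0017072$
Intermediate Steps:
$f{\left(s \right)} = 4 s^{2}$ ($f{\left(s \right)} = \left(2 s\right)^{2} = 4 s^{2}$)
$\frac{1}{p{\left(-926 \right)} + \sqrt{-2234018 + f{\left(-1210 \right)}}} = \frac{1}{-2489 + \sqrt{-2234018 + 4 \left(-1210\right)^{2}}} = \frac{1}{-2489 + \sqrt{-2234018 + 4 \cdot 1464100}} = \frac{1}{-2489 + \sqrt{-2234018 + 5856400}} = \frac{1}{-2489 + \sqrt{3622382}}$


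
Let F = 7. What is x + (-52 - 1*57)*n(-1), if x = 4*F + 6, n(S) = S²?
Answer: -75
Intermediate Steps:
x = 34 (x = 4*7 + 6 = 28 + 6 = 34)
x + (-52 - 1*57)*n(-1) = 34 + (-52 - 1*57)*(-1)² = 34 + (-52 - 57)*1 = 34 - 109*1 = 34 - 109 = -75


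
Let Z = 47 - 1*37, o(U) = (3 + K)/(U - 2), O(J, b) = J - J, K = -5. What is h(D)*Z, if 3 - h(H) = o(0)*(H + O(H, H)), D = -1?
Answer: 40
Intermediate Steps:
O(J, b) = 0
o(U) = -2/(-2 + U) (o(U) = (3 - 5)/(U - 2) = -2/(-2 + U))
h(H) = 3 - H (h(H) = 3 - (-2/(-2 + 0))*(H + 0) = 3 - (-2/(-2))*H = 3 - (-2*(-1/2))*H = 3 - H)
Z = 10 (Z = 47 - 37 = 10)
h(D)*Z = (3 - 1*(-1))*10 = (3 + 1)*10 = 4*10 = 40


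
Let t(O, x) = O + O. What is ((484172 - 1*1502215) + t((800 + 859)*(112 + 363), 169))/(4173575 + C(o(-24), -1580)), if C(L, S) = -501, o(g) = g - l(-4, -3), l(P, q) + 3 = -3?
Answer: 558007/4173074 ≈ 0.13372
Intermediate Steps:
l(P, q) = -6 (l(P, q) = -3 - 3 = -6)
t(O, x) = 2*O
o(g) = 6 + g (o(g) = g - 1*(-6) = g + 6 = 6 + g)
((484172 - 1*1502215) + t((800 + 859)*(112 + 363), 169))/(4173575 + C(o(-24), -1580)) = ((484172 - 1*1502215) + 2*((800 + 859)*(112 + 363)))/(4173575 - 501) = ((484172 - 1502215) + 2*(1659*475))/4173074 = (-1018043 + 2*788025)*(1/4173074) = (-1018043 + 1576050)*(1/4173074) = 558007*(1/4173074) = 558007/4173074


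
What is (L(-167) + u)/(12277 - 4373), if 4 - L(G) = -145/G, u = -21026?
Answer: -270063/101536 ≈ -2.6598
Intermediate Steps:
L(G) = 4 + 145/G (L(G) = 4 - (-145)/G = 4 + 145/G)
(L(-167) + u)/(12277 - 4373) = ((4 + 145/(-167)) - 21026)/(12277 - 4373) = ((4 + 145*(-1/167)) - 21026)/7904 = ((4 - 145/167) - 21026)*(1/7904) = (523/167 - 21026)*(1/7904) = -3510819/167*1/7904 = -270063/101536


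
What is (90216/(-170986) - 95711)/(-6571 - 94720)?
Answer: 8182665631/8659671463 ≈ 0.94492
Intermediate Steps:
(90216/(-170986) - 95711)/(-6571 - 94720) = (90216*(-1/170986) - 95711)/(-101291) = (-45108/85493 - 95711)*(-1/101291) = -8182665631/85493*(-1/101291) = 8182665631/8659671463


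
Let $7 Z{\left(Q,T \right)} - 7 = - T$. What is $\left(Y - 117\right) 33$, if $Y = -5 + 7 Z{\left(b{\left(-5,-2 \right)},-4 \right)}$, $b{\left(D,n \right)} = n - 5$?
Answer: $-3663$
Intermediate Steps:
$b{\left(D,n \right)} = -5 + n$
$Z{\left(Q,T \right)} = 1 - \frac{T}{7}$ ($Z{\left(Q,T \right)} = 1 + \frac{\left(-1\right) T}{7} = 1 - \frac{T}{7}$)
$Y = 6$ ($Y = -5 + 7 \left(1 - - \frac{4}{7}\right) = -5 + 7 \left(1 + \frac{4}{7}\right) = -5 + 7 \cdot \frac{11}{7} = -5 + 11 = 6$)
$\left(Y - 117\right) 33 = \left(6 - 117\right) 33 = \left(-111\right) 33 = -3663$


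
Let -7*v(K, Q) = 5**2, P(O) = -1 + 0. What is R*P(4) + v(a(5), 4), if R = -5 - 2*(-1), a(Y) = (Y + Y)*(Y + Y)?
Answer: -4/7 ≈ -0.57143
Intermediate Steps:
a(Y) = 4*Y**2 (a(Y) = (2*Y)*(2*Y) = 4*Y**2)
P(O) = -1
R = -3 (R = -5 + 2 = -3)
v(K, Q) = -25/7 (v(K, Q) = -1/7*5**2 = -1/7*25 = -25/7)
R*P(4) + v(a(5), 4) = -3*(-1) - 25/7 = 3 - 25/7 = -4/7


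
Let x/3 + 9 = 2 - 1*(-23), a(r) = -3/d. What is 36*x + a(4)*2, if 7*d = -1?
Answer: 1770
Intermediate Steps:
d = -⅐ (d = (⅐)*(-1) = -⅐ ≈ -0.14286)
a(r) = 21 (a(r) = -3/(-⅐) = -3*(-7) = 21)
x = 48 (x = -27 + 3*(2 - 1*(-23)) = -27 + 3*(2 + 23) = -27 + 3*25 = -27 + 75 = 48)
36*x + a(4)*2 = 36*48 + 21*2 = 1728 + 42 = 1770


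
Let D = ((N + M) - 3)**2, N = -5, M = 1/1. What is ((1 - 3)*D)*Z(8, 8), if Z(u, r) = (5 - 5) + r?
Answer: -784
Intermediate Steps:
M = 1
D = 49 (D = ((-5 + 1) - 3)**2 = (-4 - 3)**2 = (-7)**2 = 49)
Z(u, r) = r (Z(u, r) = 0 + r = r)
((1 - 3)*D)*Z(8, 8) = ((1 - 3)*49)*8 = -2*49*8 = -98*8 = -784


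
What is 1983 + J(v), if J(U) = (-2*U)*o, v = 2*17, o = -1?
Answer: 2051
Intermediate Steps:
v = 34
J(U) = 2*U (J(U) = -2*U*(-1) = 2*U)
1983 + J(v) = 1983 + 2*34 = 1983 + 68 = 2051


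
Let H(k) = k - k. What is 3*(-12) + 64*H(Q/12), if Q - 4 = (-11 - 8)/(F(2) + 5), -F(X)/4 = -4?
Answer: -36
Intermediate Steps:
F(X) = 16 (F(X) = -4*(-4) = 16)
Q = 65/21 (Q = 4 + (-11 - 8)/(16 + 5) = 4 - 19/21 = 65/21 ≈ 3.0952)
H(k) = 0
3*(-12) + 64*H(Q/12) = 3*(-12) + 64*0 = -36 + 0 = -36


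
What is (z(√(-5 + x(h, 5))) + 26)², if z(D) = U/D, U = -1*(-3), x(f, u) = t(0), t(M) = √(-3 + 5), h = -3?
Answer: (26 - 3*I/√(5 - √2))² ≈ 673.49 - 82.382*I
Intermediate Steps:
t(M) = √2
x(f, u) = √2
U = 3
z(D) = 3/D
(z(√(-5 + x(h, 5))) + 26)² = (3/(√(-5 + √2)) + 26)² = (3/√(-5 + √2) + 26)² = (26 + 3/√(-5 + √2))²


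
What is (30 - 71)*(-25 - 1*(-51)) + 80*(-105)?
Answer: -9466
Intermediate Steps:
(30 - 71)*(-25 - 1*(-51)) + 80*(-105) = -41*(-25 + 51) - 8400 = -41*26 - 8400 = -1066 - 8400 = -9466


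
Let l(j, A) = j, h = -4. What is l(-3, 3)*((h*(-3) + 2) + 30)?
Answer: -132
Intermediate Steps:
l(-3, 3)*((h*(-3) + 2) + 30) = -3*((-4*(-3) + 2) + 30) = -3*((12 + 2) + 30) = -3*(14 + 30) = -3*44 = -132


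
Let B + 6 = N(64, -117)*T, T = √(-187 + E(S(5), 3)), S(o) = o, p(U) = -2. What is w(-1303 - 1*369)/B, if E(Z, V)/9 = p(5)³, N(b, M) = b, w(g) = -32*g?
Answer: -80256/265225 - 856064*I*√259/265225 ≈ -0.3026 - 51.945*I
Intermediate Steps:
E(Z, V) = -72 (E(Z, V) = 9*(-2)³ = 9*(-8) = -72)
T = I*√259 (T = √(-187 - 72) = √(-259) = I*√259 ≈ 16.093*I)
B = -6 + 64*I*√259 (B = -6 + 64*(I*√259) = -6 + 64*I*√259 ≈ -6.0 + 1030.0*I)
w(-1303 - 1*369)/B = (-32*(-1303 - 1*369))/(-6 + 64*I*√259) = (-32*(-1303 - 369))/(-6 + 64*I*√259) = (-32*(-1672))/(-6 + 64*I*√259) = 53504/(-6 + 64*I*√259)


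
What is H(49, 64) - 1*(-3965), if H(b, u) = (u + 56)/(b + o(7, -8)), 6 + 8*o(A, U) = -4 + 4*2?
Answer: 51577/13 ≈ 3967.5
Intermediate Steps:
o(A, U) = -¼ (o(A, U) = -¾ + (-4 + 4*2)/8 = -¾ + (-4 + 8)/8 = -¾ + (⅛)*4 = -¾ + ½ = -¼)
H(b, u) = (56 + u)/(-¼ + b) (H(b, u) = (u + 56)/(b - ¼) = (56 + u)/(-¼ + b))
H(49, 64) - 1*(-3965) = 4*(56 + 64)/(-1 + 4*49) - 1*(-3965) = 4*120/(-1 + 196) + 3965 = 4*120/195 + 3965 = 4*(1/195)*120 + 3965 = 32/13 + 3965 = 51577/13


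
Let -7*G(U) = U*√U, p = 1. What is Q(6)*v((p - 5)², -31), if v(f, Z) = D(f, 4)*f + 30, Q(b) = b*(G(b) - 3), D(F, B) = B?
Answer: -1692 - 3384*√6/7 ≈ -2876.2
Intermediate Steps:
G(U) = -U^(3/2)/7 (G(U) = -U*√U/7 = -U^(3/2)/7)
Q(b) = b*(-3 - b^(3/2)/7) (Q(b) = b*(-b^(3/2)/7 - 3) = b*(-3 - b^(3/2)/7))
v(f, Z) = 30 + 4*f (v(f, Z) = 4*f + 30 = 30 + 4*f)
Q(6)*v((p - 5)², -31) = (-⅐*6*(21 + 6^(3/2)))*(30 + 4*(1 - 5)²) = (-⅐*6*(21 + 6*√6))*(30 + 4*(-4)²) = (-18 - 36*√6/7)*(30 + 4*16) = (-18 - 36*√6/7)*(30 + 64) = (-18 - 36*√6/7)*94 = -1692 - 3384*√6/7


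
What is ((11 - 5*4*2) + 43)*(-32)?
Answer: -448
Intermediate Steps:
((11 - 5*4*2) + 43)*(-32) = ((11 - 20*2) + 43)*(-32) = ((11 - 1*40) + 43)*(-32) = ((11 - 40) + 43)*(-32) = (-29 + 43)*(-32) = 14*(-32) = -448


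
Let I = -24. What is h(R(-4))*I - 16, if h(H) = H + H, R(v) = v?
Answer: 176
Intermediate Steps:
h(H) = 2*H
h(R(-4))*I - 16 = (2*(-4))*(-24) - 16 = -8*(-24) - 16 = 192 - 16 = 176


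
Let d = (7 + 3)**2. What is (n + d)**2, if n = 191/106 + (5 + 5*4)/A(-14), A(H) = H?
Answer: 1376855236/137641 ≈ 10003.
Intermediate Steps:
d = 100 (d = 10**2 = 100)
n = 6/371 (n = 191/106 + (5 + 5*4)/(-14) = 191*(1/106) + (5 + 20)*(-1/14) = 191/106 + 25*(-1/14) = 191/106 - 25/14 = 6/371 ≈ 0.016172)
(n + d)**2 = (6/371 + 100)**2 = (37106/371)**2 = 1376855236/137641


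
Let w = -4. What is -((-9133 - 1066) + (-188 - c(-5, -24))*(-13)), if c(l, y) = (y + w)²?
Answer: -2437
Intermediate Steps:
c(l, y) = (-4 + y)² (c(l, y) = (y - 4)² = (-4 + y)²)
-((-9133 - 1066) + (-188 - c(-5, -24))*(-13)) = -((-9133 - 1066) + (-188 - (-4 - 24)²)*(-13)) = -(-10199 + (-188 - 1*(-28)²)*(-13)) = -(-10199 + (-188 - 1*784)*(-13)) = -(-10199 + (-188 - 784)*(-13)) = -(-10199 - 972*(-13)) = -(-10199 + 12636) = -1*2437 = -2437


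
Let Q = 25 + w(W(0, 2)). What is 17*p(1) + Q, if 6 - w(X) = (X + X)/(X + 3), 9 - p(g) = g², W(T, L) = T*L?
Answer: 167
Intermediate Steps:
W(T, L) = L*T
p(g) = 9 - g²
w(X) = 6 - 2*X/(3 + X) (w(X) = 6 - (X + X)/(X + 3) = 6 - 2*X/(3 + X))
Q = 31 (Q = 25 + 2*(9 + 2*(2*0))/(3 + 2*0) = 25 + 2*(9 + 2*0)/(3 + 0) = 25 + 2*(9 + 0)/3 = 25 + 2*(⅓)*9 = 25 + 6 = 31)
17*p(1) + Q = 17*(9 - 1*1²) + 31 = 17*(9 - 1*1) + 31 = 17*(9 - 1) + 31 = 17*8 + 31 = 136 + 31 = 167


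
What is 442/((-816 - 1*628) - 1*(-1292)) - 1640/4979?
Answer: -1224999/378404 ≈ -3.2373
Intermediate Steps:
442/((-816 - 1*628) - 1*(-1292)) - 1640/4979 = 442/((-816 - 628) + 1292) - 1640*1/4979 = 442/(-1444 + 1292) - 1640/4979 = 442/(-152) - 1640/4979 = 442*(-1/152) - 1640/4979 = -221/76 - 1640/4979 = -1224999/378404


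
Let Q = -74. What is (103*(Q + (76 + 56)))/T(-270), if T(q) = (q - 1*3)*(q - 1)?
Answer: 5974/73983 ≈ 0.080748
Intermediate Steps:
T(q) = (-1 + q)*(-3 + q) (T(q) = (q - 3)*(-1 + q) = (-3 + q)*(-1 + q) = (-1 + q)*(-3 + q))
(103*(Q + (76 + 56)))/T(-270) = (103*(-74 + (76 + 56)))/(3 + (-270)² - 4*(-270)) = (103*(-74 + 132))/(3 + 72900 + 1080) = (103*58)/73983 = 5974*(1/73983) = 5974/73983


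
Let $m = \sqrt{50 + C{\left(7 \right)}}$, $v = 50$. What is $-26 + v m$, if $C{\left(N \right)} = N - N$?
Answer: $-26 + 250 \sqrt{2} \approx 327.55$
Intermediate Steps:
$C{\left(N \right)} = 0$
$m = 5 \sqrt{2}$ ($m = \sqrt{50 + 0} = \sqrt{50} = 5 \sqrt{2} \approx 7.0711$)
$-26 + v m = -26 + 50 \cdot 5 \sqrt{2} = -26 + 250 \sqrt{2}$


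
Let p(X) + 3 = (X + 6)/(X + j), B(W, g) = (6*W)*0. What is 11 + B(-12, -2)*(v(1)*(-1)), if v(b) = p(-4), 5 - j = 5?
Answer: 11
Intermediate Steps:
j = 0 (j = 5 - 1*5 = 5 - 5 = 0)
B(W, g) = 0
p(X) = -3 + (6 + X)/X (p(X) = -3 + (X + 6)/(X + 0) = -3 + (6 + X)/X)
v(b) = -7/2 (v(b) = -2 + 6/(-4) = -2 + 6*(-¼) = -2 - 3/2 = -7/2)
11 + B(-12, -2)*(v(1)*(-1)) = 11 + 0*(-7/2*(-1)) = 11 + 0*(7/2) = 11 + 0 = 11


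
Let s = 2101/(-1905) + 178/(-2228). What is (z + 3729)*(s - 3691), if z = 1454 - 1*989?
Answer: -5476972230771/353695 ≈ -1.5485e+7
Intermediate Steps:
s = -2510059/2122170 (s = 2101*(-1/1905) + 178*(-1/2228) = -2101/1905 - 89/1114 = -2510059/2122170 ≈ -1.1828)
z = 465 (z = 1454 - 989 = 465)
(z + 3729)*(s - 3691) = (465 + 3729)*(-2510059/2122170 - 3691) = 4194*(-7835439529/2122170) = -5476972230771/353695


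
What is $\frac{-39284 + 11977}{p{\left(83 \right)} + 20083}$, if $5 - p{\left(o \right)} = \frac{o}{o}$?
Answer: $- \frac{27307}{20087} \approx -1.3594$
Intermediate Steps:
$p{\left(o \right)} = 4$ ($p{\left(o \right)} = 5 - \frac{o}{o} = 5 - 1 = 4$)
$\frac{-39284 + 11977}{p{\left(83 \right)} + 20083} = \frac{-39284 + 11977}{4 + 20083} = - \frac{27307}{20087}$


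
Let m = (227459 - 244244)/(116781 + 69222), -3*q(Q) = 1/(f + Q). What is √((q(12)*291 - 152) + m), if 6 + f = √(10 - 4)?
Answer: √(-62592579 - 9429747*√6)/(249*√(6 + √6)) ≈ 12.789*I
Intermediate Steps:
f = -6 + √6 (f = -6 + √(10 - 4) = -6 + √6 ≈ -3.5505)
q(Q) = -1/(3*(-6 + Q + √6)) (q(Q) = -1/(3*((-6 + √6) + Q)) = -1/(3*(-6 + Q + √6)))
m = -1865/20667 (m = -16785/186003 = -16785*1/186003 = -1865/20667 ≈ -0.090240)
√((q(12)*291 - 152) + m) = √((-1/(-18 + 3*12 + 3*√6)*291 - 152) - 1865/20667) = √((-1/(-18 + 36 + 3*√6)*291 - 152) - 1865/20667) = √((-1/(18 + 3*√6)*291 - 152) - 1865/20667) = √((-291/(18 + 3*√6) - 152) - 1865/20667) = √((-152 - 291/(18 + 3*√6)) - 1865/20667) = √(-3143249/20667 - 291/(18 + 3*√6))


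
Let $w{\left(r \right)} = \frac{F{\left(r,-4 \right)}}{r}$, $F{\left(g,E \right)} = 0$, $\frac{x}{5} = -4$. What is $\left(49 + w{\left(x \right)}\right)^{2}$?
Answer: $2401$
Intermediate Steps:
$x = -20$ ($x = 5 \left(-4\right) = -20$)
$w{\left(r \right)} = 0$ ($w{\left(r \right)} = \frac{0}{r} = 0$)
$\left(49 + w{\left(x \right)}\right)^{2} = \left(49 + 0\right)^{2} = 49^{2} = 2401$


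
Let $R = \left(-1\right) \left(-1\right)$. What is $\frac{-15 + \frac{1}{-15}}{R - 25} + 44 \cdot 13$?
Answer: $\frac{103073}{180} \approx 572.63$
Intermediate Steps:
$R = 1$
$\frac{-15 + \frac{1}{-15}}{R - 25} + 44 \cdot 13 = \frac{-15 + \frac{1}{-15}}{1 - 25} + 44 \cdot 13 = \frac{-15 - \frac{1}{15}}{-24} + 572 = \left(- \frac{226}{15}\right) \left(- \frac{1}{24}\right) + 572 = \frac{113}{180} + 572 = \frac{103073}{180}$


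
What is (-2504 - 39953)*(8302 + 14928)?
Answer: -986276110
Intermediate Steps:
(-2504 - 39953)*(8302 + 14928) = -42457*23230 = -986276110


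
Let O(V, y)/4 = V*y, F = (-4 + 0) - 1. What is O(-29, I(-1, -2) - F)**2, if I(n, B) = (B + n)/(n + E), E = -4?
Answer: 10549504/25 ≈ 4.2198e+5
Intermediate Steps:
I(n, B) = (B + n)/(-4 + n) (I(n, B) = (B + n)/(n - 4) = (B + n)/(-4 + n))
F = -5 (F = -4 - 1 = -5)
O(V, y) = 4*V*y (O(V, y) = 4*(V*y) = 4*V*y)
O(-29, I(-1, -2) - F)**2 = (4*(-29)*((-2 - 1)/(-4 - 1) - 1*(-5)))**2 = (4*(-29)*(-3/(-5) + 5))**2 = (4*(-29)*(-1/5*(-3) + 5))**2 = (4*(-29)*(3/5 + 5))**2 = (4*(-29)*(28/5))**2 = (-3248/5)**2 = 10549504/25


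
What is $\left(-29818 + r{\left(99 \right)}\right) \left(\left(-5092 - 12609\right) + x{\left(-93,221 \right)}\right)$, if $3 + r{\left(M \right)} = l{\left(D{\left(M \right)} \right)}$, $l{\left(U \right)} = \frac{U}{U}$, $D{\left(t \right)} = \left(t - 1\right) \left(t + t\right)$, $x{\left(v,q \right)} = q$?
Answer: $521253600$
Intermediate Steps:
$D{\left(t \right)} = 2 t \left(-1 + t\right)$ ($D{\left(t \right)} = \left(-1 + t\right) 2 t = 2 t \left(-1 + t\right)$)
$l{\left(U \right)} = 1$
$r{\left(M \right)} = -2$ ($r{\left(M \right)} = -3 + 1 = -2$)
$\left(-29818 + r{\left(99 \right)}\right) \left(\left(-5092 - 12609\right) + x{\left(-93,221 \right)}\right) = \left(-29818 - 2\right) \left(\left(-5092 - 12609\right) + 221\right) = - 29820 \left(\left(-5092 - 12609\right) + 221\right) = - 29820 \left(-17701 + 221\right) = \left(-29820\right) \left(-17480\right) = 521253600$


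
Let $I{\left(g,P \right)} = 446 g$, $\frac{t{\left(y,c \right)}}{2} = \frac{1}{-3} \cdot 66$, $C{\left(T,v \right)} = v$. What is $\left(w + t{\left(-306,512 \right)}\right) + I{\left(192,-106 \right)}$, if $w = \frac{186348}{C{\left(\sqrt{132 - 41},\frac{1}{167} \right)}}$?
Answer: $31205704$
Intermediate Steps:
$w = 31120116$ ($w = \frac{186348}{\frac{1}{167}} = 186348 \frac{1}{\frac{1}{167}} = 186348 \cdot 167 = 31120116$)
$t{\left(y,c \right)} = -44$ ($t{\left(y,c \right)} = 2 \frac{1}{-3} \cdot 66 = 2 \left(\left(- \frac{1}{3}\right) 66\right) = 2 \left(-22\right) = -44$)
$\left(w + t{\left(-306,512 \right)}\right) + I{\left(192,-106 \right)} = \left(31120116 - 44\right) + 446 \cdot 192 = 31120072 + 85632 = 31205704$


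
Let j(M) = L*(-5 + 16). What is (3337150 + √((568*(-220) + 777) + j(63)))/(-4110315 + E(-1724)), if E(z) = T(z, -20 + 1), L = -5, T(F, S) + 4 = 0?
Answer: -3337150/4110319 - I*√124238/4110319 ≈ -0.8119 - 8.5754e-5*I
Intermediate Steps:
T(F, S) = -4 (T(F, S) = -4 + 0 = -4)
j(M) = -55 (j(M) = -5*(-5 + 16) = -5*11 = -55)
E(z) = -4
(3337150 + √((568*(-220) + 777) + j(63)))/(-4110315 + E(-1724)) = (3337150 + √((568*(-220) + 777) - 55))/(-4110315 - 4) = (3337150 + √((-124960 + 777) - 55))/(-4110319) = (3337150 + √(-124183 - 55))*(-1/4110319) = (3337150 + √(-124238))*(-1/4110319) = (3337150 + I*√124238)*(-1/4110319) = -3337150/4110319 - I*√124238/4110319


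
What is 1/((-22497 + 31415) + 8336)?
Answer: 1/17254 ≈ 5.7958e-5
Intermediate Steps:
1/((-22497 + 31415) + 8336) = 1/(8918 + 8336) = 1/17254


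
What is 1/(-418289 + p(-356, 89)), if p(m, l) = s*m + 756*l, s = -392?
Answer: -1/211453 ≈ -4.7292e-6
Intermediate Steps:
p(m, l) = -392*m + 756*l
1/(-418289 + p(-356, 89)) = 1/(-418289 + (-392*(-356) + 756*89)) = 1/(-418289 + (139552 + 67284)) = 1/(-418289 + 206836) = 1/(-211453) = -1/211453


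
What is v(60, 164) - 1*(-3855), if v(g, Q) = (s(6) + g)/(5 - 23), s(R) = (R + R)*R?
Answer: 11543/3 ≈ 3847.7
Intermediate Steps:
s(R) = 2*R² (s(R) = (2*R)*R = 2*R²)
v(g, Q) = -4 - g/18 (v(g, Q) = (2*6² + g)/(5 - 23) = (2*36 + g)/(-18) = (72 + g)*(-1/18) = -4 - g/18)
v(60, 164) - 1*(-3855) = (-4 - 1/18*60) - 1*(-3855) = (-4 - 10/3) + 3855 = -22/3 + 3855 = 11543/3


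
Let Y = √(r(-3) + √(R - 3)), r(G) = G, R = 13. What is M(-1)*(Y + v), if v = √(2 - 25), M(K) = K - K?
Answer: 0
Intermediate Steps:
M(K) = 0
v = I*√23 (v = √(-23) = I*√23 ≈ 4.7958*I)
Y = √(-3 + √10) (Y = √(-3 + √(13 - 3)) = √(-3 + √10) ≈ 0.40284)
M(-1)*(Y + v) = 0*(√(-3 + √10) + I*√23) = 0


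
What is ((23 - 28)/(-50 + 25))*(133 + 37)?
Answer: 34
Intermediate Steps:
((23 - 28)/(-50 + 25))*(133 + 37) = -5/(-25)*170 = -5*(-1/25)*170 = (1/5)*170 = 34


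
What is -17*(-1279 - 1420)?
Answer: 45883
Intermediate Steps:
-17*(-1279 - 1420) = -17*(-2699) = 45883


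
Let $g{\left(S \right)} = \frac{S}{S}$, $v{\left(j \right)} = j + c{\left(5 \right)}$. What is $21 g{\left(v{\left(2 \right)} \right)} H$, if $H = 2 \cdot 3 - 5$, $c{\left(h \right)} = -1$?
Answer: $21$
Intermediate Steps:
$v{\left(j \right)} = -1 + j$ ($v{\left(j \right)} = j - 1 = -1 + j$)
$g{\left(S \right)} = 1$
$H = 1$ ($H = 6 - 5 = 1$)
$21 g{\left(v{\left(2 \right)} \right)} H = 21 \cdot 1 \cdot 1 = 21 \cdot 1 = 21$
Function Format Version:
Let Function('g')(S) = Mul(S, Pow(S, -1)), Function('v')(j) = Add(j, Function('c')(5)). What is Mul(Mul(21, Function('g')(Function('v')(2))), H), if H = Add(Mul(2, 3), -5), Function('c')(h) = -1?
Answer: 21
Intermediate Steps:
Function('v')(j) = Add(-1, j) (Function('v')(j) = Add(j, -1) = Add(-1, j))
Function('g')(S) = 1
H = 1 (H = Add(6, -5) = 1)
Mul(Mul(21, Function('g')(Function('v')(2))), H) = Mul(Mul(21, 1), 1) = Mul(21, 1) = 21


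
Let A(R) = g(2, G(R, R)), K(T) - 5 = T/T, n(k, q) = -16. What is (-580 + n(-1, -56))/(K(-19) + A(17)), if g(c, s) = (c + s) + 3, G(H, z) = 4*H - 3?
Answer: -149/19 ≈ -7.8421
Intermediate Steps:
K(T) = 6 (K(T) = 5 + T/T = 5 + 1 = 6)
G(H, z) = -3 + 4*H
g(c, s) = 3 + c + s
A(R) = 2 + 4*R (A(R) = 3 + 2 + (-3 + 4*R) = 2 + 4*R)
(-580 + n(-1, -56))/(K(-19) + A(17)) = (-580 - 16)/(6 + (2 + 4*17)) = -596/(6 + (2 + 68)) = -596/(6 + 70) = -596/76 = -596*1/76 = -149/19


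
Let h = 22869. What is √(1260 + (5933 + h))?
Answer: √30062 ≈ 173.38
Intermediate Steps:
√(1260 + (5933 + h)) = √(1260 + (5933 + 22869)) = √(1260 + 28802) = √30062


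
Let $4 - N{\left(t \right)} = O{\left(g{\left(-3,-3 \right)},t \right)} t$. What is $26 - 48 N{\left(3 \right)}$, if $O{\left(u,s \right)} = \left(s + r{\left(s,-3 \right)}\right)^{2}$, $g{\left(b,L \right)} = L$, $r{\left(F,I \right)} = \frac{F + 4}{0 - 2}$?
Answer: $-130$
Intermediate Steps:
$r{\left(F,I \right)} = -2 - \frac{F}{2}$ ($r{\left(F,I \right)} = \frac{4 + F}{-2} = \left(4 + F\right) \left(- \frac{1}{2}\right) = -2 - \frac{F}{2}$)
$O{\left(u,s \right)} = \left(-2 + \frac{s}{2}\right)^{2}$ ($O{\left(u,s \right)} = \left(s - \left(2 + \frac{s}{2}\right)\right)^{2} = \left(-2 + \frac{s}{2}\right)^{2}$)
$N{\left(t \right)} = 4 - \frac{t \left(-4 + t\right)^{2}}{4}$ ($N{\left(t \right)} = 4 - \frac{\left(-4 + t\right)^{2}}{4} t = 4 - \frac{t \left(-4 + t\right)^{2}}{4}$)
$26 - 48 N{\left(3 \right)} = 26 - 48 \left(4 - \frac{3 \left(-4 + 3\right)^{2}}{4}\right) = 26 - 48 \left(4 - \frac{3 \left(-1\right)^{2}}{4}\right) = 26 - 48 \left(4 - \frac{3}{4} \cdot 1\right) = 26 - 48 \left(4 - \frac{3}{4}\right) = 26 - 156 = -130$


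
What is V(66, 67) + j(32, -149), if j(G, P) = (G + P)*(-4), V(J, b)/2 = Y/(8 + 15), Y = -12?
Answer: 10740/23 ≈ 466.96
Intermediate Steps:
V(J, b) = -24/23 (V(J, b) = 2*(-12/(8 + 15)) = 2*(-12/23) = -24/23)
j(G, P) = -4*G - 4*P
V(66, 67) + j(32, -149) = -24/23 + (-4*32 - 4*(-149)) = -24/23 + (-128 + 596) = -24/23 + 468 = 10740/23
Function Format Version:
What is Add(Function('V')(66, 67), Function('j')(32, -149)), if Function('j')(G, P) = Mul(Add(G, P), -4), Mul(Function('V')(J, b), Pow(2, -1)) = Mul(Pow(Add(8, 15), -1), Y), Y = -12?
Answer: Rational(10740, 23) ≈ 466.96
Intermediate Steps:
Function('V')(J, b) = Rational(-24, 23) (Function('V')(J, b) = Mul(2, Mul(Pow(Add(8, 15), -1), -12)) = Mul(2, Mul(Pow(23, -1), -12)) = Mul(2, Mul(Rational(1, 23), -12)) = Mul(2, Rational(-12, 23)) = Rational(-24, 23))
Function('j')(G, P) = Add(Mul(-4, G), Mul(-4, P))
Add(Function('V')(66, 67), Function('j')(32, -149)) = Add(Rational(-24, 23), Add(Mul(-4, 32), Mul(-4, -149))) = Add(Rational(-24, 23), Add(-128, 596)) = Add(Rational(-24, 23), 468) = Rational(10740, 23)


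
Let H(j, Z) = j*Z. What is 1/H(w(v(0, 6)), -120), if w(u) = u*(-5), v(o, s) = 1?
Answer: 1/600 ≈ 0.0016667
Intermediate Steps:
w(u) = -5*u
H(j, Z) = Z*j
1/H(w(v(0, 6)), -120) = 1/(-(-600)) = 1/(-120*(-5)) = 1/600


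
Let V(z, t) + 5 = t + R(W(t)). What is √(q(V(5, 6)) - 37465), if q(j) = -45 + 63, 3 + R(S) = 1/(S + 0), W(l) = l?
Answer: I*√37447 ≈ 193.51*I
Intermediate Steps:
R(S) = -3 + 1/S (R(S) = -3 + 1/(S + 0) = -3 + 1/S)
V(z, t) = -8 + t + 1/t (V(z, t) = -5 + (t + (-3 + 1/t)) = -5 + (-3 + t + 1/t) = -8 + t + 1/t)
q(j) = 18
√(q(V(5, 6)) - 37465) = √(18 - 37465) = √(-37447) = I*√37447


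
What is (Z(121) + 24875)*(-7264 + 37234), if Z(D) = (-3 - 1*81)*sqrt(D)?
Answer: 717811470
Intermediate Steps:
Z(D) = -84*sqrt(D) (Z(D) = (-3 - 81)*sqrt(D) = -84*sqrt(D))
(Z(121) + 24875)*(-7264 + 37234) = (-84*sqrt(121) + 24875)*(-7264 + 37234) = (-84*11 + 24875)*29970 = (-924 + 24875)*29970 = 23951*29970 = 717811470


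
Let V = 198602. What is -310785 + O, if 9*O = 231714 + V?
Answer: -2366749/9 ≈ -2.6297e+5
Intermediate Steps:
O = 430316/9 (O = (231714 + 198602)/9 = (⅑)*430316 = 430316/9 ≈ 47813.)
-310785 + O = -310785 + 430316/9 = -2366749/9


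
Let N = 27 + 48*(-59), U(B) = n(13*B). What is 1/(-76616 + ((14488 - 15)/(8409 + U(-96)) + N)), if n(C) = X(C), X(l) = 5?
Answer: -8414/668233821 ≈ -1.2591e-5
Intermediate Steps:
n(C) = 5
U(B) = 5
N = -2805 (N = 27 - 2832 = -2805)
1/(-76616 + ((14488 - 15)/(8409 + U(-96)) + N)) = 1/(-76616 + ((14488 - 15)/(8409 + 5) - 2805)) = 1/(-76616 + (14473/8414 - 2805)) = 1/(-76616 - 23586797/8414) = 1/(-668233821/8414) = -8414/668233821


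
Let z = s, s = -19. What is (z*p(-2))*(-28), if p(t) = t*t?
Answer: 2128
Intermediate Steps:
z = -19
p(t) = t**2
(z*p(-2))*(-28) = -19*(-2)**2*(-28) = -19*4*(-28) = -76*(-28) = 2128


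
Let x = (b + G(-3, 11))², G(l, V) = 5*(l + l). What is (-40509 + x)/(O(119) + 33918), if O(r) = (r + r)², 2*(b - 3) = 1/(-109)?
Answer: -1890492947/4303868488 ≈ -0.43925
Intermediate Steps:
b = 653/218 (b = 3 + (½)/(-109) = 3 + (½)*(-1/109) = 3 - 1/218 = 653/218 ≈ 2.9954)
O(r) = 4*r² (O(r) = (2*r)² = 4*r²)
G(l, V) = 10*l (G(l, V) = 5*(2*l) = 10*l)
x = 34656769/47524 (x = (653/218 + 10*(-3))² = (653/218 - 30)² = (-5887/218)² = 34656769/47524 ≈ 729.25)
(-40509 + x)/(O(119) + 33918) = (-40509 + 34656769/47524)/(4*119² + 33918) = -1890492947/(47524*(4*14161 + 33918)) = -1890492947/(47524*(56644 + 33918)) = -1890492947/47524/90562 = -1890492947/47524*1/90562 = -1890492947/4303868488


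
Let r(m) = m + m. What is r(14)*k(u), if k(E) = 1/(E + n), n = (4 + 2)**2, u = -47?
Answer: -28/11 ≈ -2.5455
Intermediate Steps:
n = 36 (n = 6**2 = 36)
r(m) = 2*m
k(E) = 1/(36 + E) (k(E) = 1/(E + 36) = 1/(36 + E))
r(14)*k(u) = (2*14)/(36 - 47) = 28/(-11) = 28*(-1/11) = -28/11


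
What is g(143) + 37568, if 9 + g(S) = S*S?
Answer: 58008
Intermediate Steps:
g(S) = -9 + S² (g(S) = -9 + S*S = -9 + S²)
g(143) + 37568 = (-9 + 143²) + 37568 = (-9 + 20449) + 37568 = 20440 + 37568 = 58008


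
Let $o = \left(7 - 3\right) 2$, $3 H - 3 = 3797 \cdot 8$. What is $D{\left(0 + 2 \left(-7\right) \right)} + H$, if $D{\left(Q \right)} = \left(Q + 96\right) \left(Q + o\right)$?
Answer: $\frac{28903}{3} \approx 9634.3$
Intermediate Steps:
$H = \frac{30379}{3}$ ($H = 1 + \frac{3797 \cdot 8}{3} = 1 + \frac{1}{3} \cdot 30376 = 1 + \frac{30376}{3} = \frac{30379}{3} \approx 10126.0$)
$o = 8$ ($o = 4 \cdot 2 = 8$)
$D{\left(Q \right)} = \left(8 + Q\right) \left(96 + Q\right)$ ($D{\left(Q \right)} = \left(Q + 96\right) \left(Q + 8\right) = \left(96 + Q\right) \left(8 + Q\right) = \left(8 + Q\right) \left(96 + Q\right)$)
$D{\left(0 + 2 \left(-7\right) \right)} + H = \left(768 + \left(0 + 2 \left(-7\right)\right)^{2} + 104 \left(0 + 2 \left(-7\right)\right)\right) + \frac{30379}{3} = \left(768 + \left(0 - 14\right)^{2} + 104 \left(0 - 14\right)\right) + \frac{30379}{3} = \left(768 + \left(-14\right)^{2} + 104 \left(-14\right)\right) + \frac{30379}{3} = \left(768 + 196 - 1456\right) + \frac{30379}{3} = -492 + \frac{30379}{3} = \frac{28903}{3}$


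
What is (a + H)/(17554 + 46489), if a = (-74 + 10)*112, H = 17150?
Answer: 1426/9149 ≈ 0.15586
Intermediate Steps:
a = -7168 (a = -64*112 = -7168)
(a + H)/(17554 + 46489) = (-7168 + 17150)/(17554 + 46489) = 9982/64043 = 9982*(1/64043) = 1426/9149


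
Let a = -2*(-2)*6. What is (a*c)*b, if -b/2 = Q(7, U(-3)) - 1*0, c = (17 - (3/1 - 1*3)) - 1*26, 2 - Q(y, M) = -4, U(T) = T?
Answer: 2592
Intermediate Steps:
Q(y, M) = 6 (Q(y, M) = 2 - 1*(-4) = 2 + 4 = 6)
c = -9 (c = (17 - (3*1 - 3)) - 26 = (17 - (3 - 3)) - 26 = (17 - 1*0) - 26 = (17 + 0) - 26 = 17 - 26 = -9)
b = -12 (b = -2*(6 - 1*0) = -2*(6 + 0) = -2*6 = -12)
a = 24 (a = 4*6 = 24)
(a*c)*b = (24*(-9))*(-12) = -216*(-12) = 2592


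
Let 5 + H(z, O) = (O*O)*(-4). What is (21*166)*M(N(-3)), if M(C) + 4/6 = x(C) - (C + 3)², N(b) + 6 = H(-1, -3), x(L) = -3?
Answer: -6761678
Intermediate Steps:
H(z, O) = -5 - 4*O² (H(z, O) = -5 + (O*O)*(-4) = -5 + O²*(-4) = -5 - 4*O²)
N(b) = -47 (N(b) = -6 + (-5 - 4*(-3)²) = -6 + (-5 - 4*9) = -6 + (-5 - 36) = -6 - 41 = -47)
M(C) = -11/3 - (3 + C)² (M(C) = -⅔ + (-3 - (C + 3)²) = -⅔ + (-3 - (3 + C)²) = -11/3 - (3 + C)²)
(21*166)*M(N(-3)) = (21*166)*(-11/3 - (3 - 47)²) = 3486*(-11/3 - 1*(-44)²) = 3486*(-11/3 - 1*1936) = 3486*(-11/3 - 1936) = 3486*(-5819/3) = -6761678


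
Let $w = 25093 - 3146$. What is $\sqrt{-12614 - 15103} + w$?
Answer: $21947 + i \sqrt{27717} \approx 21947.0 + 166.48 i$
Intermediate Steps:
$w = 21947$ ($w = 25093 - 3146 = 21947$)
$\sqrt{-12614 - 15103} + w = \sqrt{-12614 - 15103} + 21947 = \sqrt{-27717} + 21947 = i \sqrt{27717} + 21947 = 21947 + i \sqrt{27717}$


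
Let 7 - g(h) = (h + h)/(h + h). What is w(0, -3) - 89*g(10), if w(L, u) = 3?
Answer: -531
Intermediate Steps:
g(h) = 6 (g(h) = 7 - (h + h)/(h + h) = 7 - 2*h/(2*h) = 7 - 2*h*1/(2*h) = 7 - 1*1 = 7 - 1 = 6)
w(0, -3) - 89*g(10) = 3 - 89*6 = 3 - 534 = -531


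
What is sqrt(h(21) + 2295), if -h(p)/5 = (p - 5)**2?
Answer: sqrt(1015) ≈ 31.859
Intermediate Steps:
h(p) = -5*(-5 + p)**2 (h(p) = -5*(p - 5)**2 = -5*(-5 + p)**2)
sqrt(h(21) + 2295) = sqrt(-5*(-5 + 21)**2 + 2295) = sqrt(-5*16**2 + 2295) = sqrt(-5*256 + 2295) = sqrt(-1280 + 2295) = sqrt(1015)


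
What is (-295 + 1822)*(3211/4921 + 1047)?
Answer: 414339234/259 ≈ 1.5998e+6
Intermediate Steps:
(-295 + 1822)*(3211/4921 + 1047) = 1527*(3211*(1/4921) + 1047) = 1527*(169/259 + 1047) = 1527*(271342/259) = 414339234/259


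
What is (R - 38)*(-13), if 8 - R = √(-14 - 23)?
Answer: 390 + 13*I*√37 ≈ 390.0 + 79.076*I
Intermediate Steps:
R = 8 - I*√37 (R = 8 - √(-14 - 23) = 8 - √(-37) = 8 - I*√37 ≈ 8.0 - 6.0828*I)
(R - 38)*(-13) = ((8 - I*√37) - 38)*(-13) = (-30 - I*√37)*(-13) = 390 + 13*I*√37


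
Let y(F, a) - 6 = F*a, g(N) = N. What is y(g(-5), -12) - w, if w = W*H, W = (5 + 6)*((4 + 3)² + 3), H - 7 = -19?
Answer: 6930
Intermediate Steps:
H = -12 (H = 7 - 19 = -12)
W = 572 (W = 11*(7² + 3) = 11*(49 + 3) = 11*52 = 572)
y(F, a) = 6 + F*a
w = -6864 (w = 572*(-12) = -6864)
y(g(-5), -12) - w = (6 - 5*(-12)) - 1*(-6864) = (6 + 60) + 6864 = 66 + 6864 = 6930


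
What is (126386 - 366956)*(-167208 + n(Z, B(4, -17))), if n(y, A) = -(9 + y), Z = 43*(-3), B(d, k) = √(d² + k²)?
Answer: 40196360160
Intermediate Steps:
Z = -129
n(y, A) = -9 - y
(126386 - 366956)*(-167208 + n(Z, B(4, -17))) = (126386 - 366956)*(-167208 + (-9 - 1*(-129))) = -240570*(-167208 + (-9 + 129)) = -240570*(-167208 + 120) = -240570*(-167088) = 40196360160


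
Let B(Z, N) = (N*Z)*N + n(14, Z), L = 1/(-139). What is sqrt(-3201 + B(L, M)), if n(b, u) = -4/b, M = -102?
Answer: I*sqrt(3101611667)/973 ≈ 57.238*I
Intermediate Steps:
L = -1/139 ≈ -0.0071942
B(Z, N) = -2/7 + Z*N**2 (B(Z, N) = (N*Z)*N - 4/14 = Z*N**2 - 4*1/14 = Z*N**2 - 2/7 = -2/7 + Z*N**2)
sqrt(-3201 + B(L, M)) = sqrt(-3201 + (-2/7 - 1/139*(-102)**2)) = sqrt(-3201 + (-2/7 - 1/139*10404)) = sqrt(-3201 + (-2/7 - 10404/139)) = sqrt(-3201 - 73106/973) = sqrt(-3187679/973) = I*sqrt(3101611667)/973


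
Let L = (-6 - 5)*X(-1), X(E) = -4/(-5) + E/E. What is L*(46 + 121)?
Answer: -16533/5 ≈ -3306.6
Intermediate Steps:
X(E) = 9/5 (X(E) = -4*(-⅕) + 1 = ⅘ + 1 = 9/5)
L = -99/5 (L = (-6 - 5)*(9/5) = -11*9/5 = -99/5 ≈ -19.800)
L*(46 + 121) = -99*(46 + 121)/5 = -99/5*167 = -16533/5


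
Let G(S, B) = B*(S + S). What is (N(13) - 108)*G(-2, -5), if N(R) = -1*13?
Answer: -2420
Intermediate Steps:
N(R) = -13
G(S, B) = 2*B*S (G(S, B) = B*(2*S) = 2*B*S)
(N(13) - 108)*G(-2, -5) = (-13 - 108)*(2*(-5)*(-2)) = -121*20 = -2420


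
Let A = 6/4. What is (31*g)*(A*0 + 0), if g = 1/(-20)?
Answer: 0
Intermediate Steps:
g = -1/20 ≈ -0.050000
A = 3/2 (A = 6*(¼) = 3/2 ≈ 1.5000)
(31*g)*(A*0 + 0) = (31*(-1/20))*((3/2)*0 + 0) = -31*(0 + 0)/20 = -31/20*0 = 0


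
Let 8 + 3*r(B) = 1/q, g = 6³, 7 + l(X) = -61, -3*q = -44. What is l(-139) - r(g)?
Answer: -8627/132 ≈ -65.356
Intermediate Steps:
q = 44/3 (q = -⅓*(-44) = 44/3 ≈ 14.667)
l(X) = -68 (l(X) = -7 - 61 = -68)
g = 216
r(B) = -349/132 (r(B) = -8/3 + 1/(3*(44/3)) = -8/3 + (⅓)*(3/44) = -8/3 + 1/44 = -349/132)
l(-139) - r(g) = -68 - 1*(-349/132) = -68 + 349/132 = -8627/132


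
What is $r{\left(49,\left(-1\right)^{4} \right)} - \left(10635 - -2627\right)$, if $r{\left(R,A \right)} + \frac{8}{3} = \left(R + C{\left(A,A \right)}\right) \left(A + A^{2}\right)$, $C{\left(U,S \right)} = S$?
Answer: $- \frac{39494}{3} \approx -13165.0$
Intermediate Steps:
$r{\left(R,A \right)} = - \frac{8}{3} + \left(A + R\right) \left(A + A^{2}\right)$ ($r{\left(R,A \right)} = - \frac{8}{3} + \left(R + A\right) \left(A + A^{2}\right) = - \frac{8}{3} + \left(A + R\right) \left(A + A^{2}\right)$)
$r{\left(49,\left(-1\right)^{4} \right)} - \left(10635 - -2627\right) = \left(- \frac{8}{3} + \left(\left(-1\right)^{4}\right)^{2} + \left(\left(-1\right)^{4}\right)^{3} + \left(-1\right)^{4} \cdot 49 + 49 \left(\left(-1\right)^{4}\right)^{2}\right) - \left(10635 - -2627\right) = \left(- \frac{8}{3} + 1^{2} + 1^{3} + 1 \cdot 49 + 49 \cdot 1^{2}\right) - \left(10635 + 2627\right) = \left(- \frac{8}{3} + 1 + 1 + 49 + 49 \cdot 1\right) - 13262 = \left(- \frac{8}{3} + 1 + 1 + 49 + 49\right) - 13262 = \frac{292}{3} - 13262 = - \frac{39494}{3}$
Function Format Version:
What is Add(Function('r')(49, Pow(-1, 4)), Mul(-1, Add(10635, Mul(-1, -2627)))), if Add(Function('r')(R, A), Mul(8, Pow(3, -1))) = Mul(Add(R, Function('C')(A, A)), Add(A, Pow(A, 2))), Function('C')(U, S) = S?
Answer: Rational(-39494, 3) ≈ -13165.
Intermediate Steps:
Function('r')(R, A) = Add(Rational(-8, 3), Mul(Add(A, R), Add(A, Pow(A, 2)))) (Function('r')(R, A) = Add(Rational(-8, 3), Mul(Add(R, A), Add(A, Pow(A, 2)))) = Add(Rational(-8, 3), Mul(Add(A, R), Add(A, Pow(A, 2)))))
Add(Function('r')(49, Pow(-1, 4)), Mul(-1, Add(10635, Mul(-1, -2627)))) = Add(Add(Rational(-8, 3), Pow(Pow(-1, 4), 2), Pow(Pow(-1, 4), 3), Mul(Pow(-1, 4), 49), Mul(49, Pow(Pow(-1, 4), 2))), Mul(-1, Add(10635, Mul(-1, -2627)))) = Add(Add(Rational(-8, 3), Pow(1, 2), Pow(1, 3), Mul(1, 49), Mul(49, Pow(1, 2))), Mul(-1, Add(10635, 2627))) = Add(Add(Rational(-8, 3), 1, 1, 49, Mul(49, 1)), Mul(-1, 13262)) = Add(Add(Rational(-8, 3), 1, 1, 49, 49), -13262) = Add(Rational(292, 3), -13262) = Rational(-39494, 3)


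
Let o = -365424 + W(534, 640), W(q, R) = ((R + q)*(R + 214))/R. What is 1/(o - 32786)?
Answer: -160/63462951 ≈ -2.5212e-6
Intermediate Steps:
W(q, R) = (214 + R)*(R + q)/R (W(q, R) = ((R + q)*(214 + R))/R = ((214 + R)*(R + q))/R = (214 + R)*(R + q)/R)
o = -58217191/160 (o = -365424 + (214 + 640 + 534 + 214*534/640) = -365424 + (214 + 640 + 534 + 214*534*(1/640)) = -365424 + (214 + 640 + 534 + 28569/160) = -365424 + 250649/160 = -58217191/160 ≈ -3.6386e+5)
1/(o - 32786) = 1/(-58217191/160 - 32786) = 1/(-63462951/160) = -160/63462951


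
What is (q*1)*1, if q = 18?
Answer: 18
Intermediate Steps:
(q*1)*1 = (18*1)*1 = 18*1 = 18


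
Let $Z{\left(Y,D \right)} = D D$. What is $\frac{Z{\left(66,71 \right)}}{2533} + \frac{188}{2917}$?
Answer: $\frac{15180801}{7388761} \approx 2.0546$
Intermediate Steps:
$Z{\left(Y,D \right)} = D^{2}$
$\frac{Z{\left(66,71 \right)}}{2533} + \frac{188}{2917} = \frac{71^{2}}{2533} + \frac{188}{2917} = 5041 \cdot \frac{1}{2533} + 188 \cdot \frac{1}{2917} = \frac{5041}{2533} + \frac{188}{2917} = \frac{15180801}{7388761}$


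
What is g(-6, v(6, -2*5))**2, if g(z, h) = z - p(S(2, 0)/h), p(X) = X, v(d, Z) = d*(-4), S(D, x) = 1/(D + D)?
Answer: 330625/9216 ≈ 35.875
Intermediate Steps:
S(D, x) = 1/(2*D)
v(d, Z) = -4*d
g(z, h) = z - 1/(4*h) (g(z, h) = z - (1/2)/2/h = z - (1/2)*(1/2)/h = z - 1/(4*h))
g(-6, v(6, -2*5))**2 = (-6 - 1/(4*((-4*6))))**2 = (-6 - 1/4/(-24))**2 = (-6 - 1/4*(-1/24))**2 = (-6 + 1/96)**2 = (-575/96)**2 = 330625/9216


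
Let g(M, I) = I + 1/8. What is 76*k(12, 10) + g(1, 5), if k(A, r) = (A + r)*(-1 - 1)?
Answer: -26711/8 ≈ -3338.9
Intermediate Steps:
k(A, r) = -2*A - 2*r (k(A, r) = (A + r)*(-2) = -2*A - 2*r)
g(M, I) = ⅛ + I (g(M, I) = I + ⅛ = ⅛ + I)
76*k(12, 10) + g(1, 5) = 76*(-2*12 - 2*10) + (⅛ + 5) = 76*(-24 - 20) + 41/8 = 76*(-44) + 41/8 = -3344 + 41/8 = -26711/8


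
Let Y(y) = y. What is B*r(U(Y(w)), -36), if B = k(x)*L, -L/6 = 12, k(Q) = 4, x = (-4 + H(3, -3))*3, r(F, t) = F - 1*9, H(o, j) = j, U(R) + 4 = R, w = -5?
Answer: 5184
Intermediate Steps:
U(R) = -4 + R
r(F, t) = -9 + F (r(F, t) = F - 9 = -9 + F)
x = -21 (x = (-4 - 3)*3 = -7*3 = -21)
L = -72 (L = -6*12 = -72)
B = -288 (B = 4*(-72) = -288)
B*r(U(Y(w)), -36) = -288*(-9 + (-4 - 5)) = -288*(-9 - 9) = -288*(-18) = 5184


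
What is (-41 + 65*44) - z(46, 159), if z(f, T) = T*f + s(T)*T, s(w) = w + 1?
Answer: -29935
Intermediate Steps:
s(w) = 1 + w
z(f, T) = T*f + T*(1 + T) (z(f, T) = T*f + (1 + T)*T = T*f + T*(1 + T))
(-41 + 65*44) - z(46, 159) = (-41 + 65*44) - 159*(1 + 159 + 46) = (-41 + 2860) - 159*206 = 2819 - 1*32754 = 2819 - 32754 = -29935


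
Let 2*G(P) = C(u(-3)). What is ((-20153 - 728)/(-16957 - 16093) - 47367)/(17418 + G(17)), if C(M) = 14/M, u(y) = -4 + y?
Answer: -1565458469/575631850 ≈ -2.7195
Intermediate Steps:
G(P) = -1 (G(P) = (14/(-4 - 3))/2 = (14/(-7))/2 = (14*(-⅐))/2 = (½)*(-2) = -1)
((-20153 - 728)/(-16957 - 16093) - 47367)/(17418 + G(17)) = ((-20153 - 728)/(-16957 - 16093) - 47367)/(17418 - 1) = (-20881/(-33050) - 47367)/17417 = (-20881*(-1/33050) - 47367)*(1/17417) = (20881/33050 - 47367)*(1/17417) = -1565458469/33050*1/17417 = -1565458469/575631850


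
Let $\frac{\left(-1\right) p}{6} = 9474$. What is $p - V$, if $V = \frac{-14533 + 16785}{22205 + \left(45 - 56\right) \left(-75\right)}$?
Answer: $- \frac{654559786}{11515} \approx -56844.0$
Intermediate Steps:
$p = -56844$ ($p = \left(-6\right) 9474 = -56844$)
$V = \frac{1126}{11515}$ ($V = \frac{2252}{22205 - -825} = \frac{2252}{22205 + 825} = \frac{2252}{23030} = 2252 \cdot \frac{1}{23030} = \frac{1126}{11515} \approx 0.097785$)
$p - V = -56844 - \frac{1126}{11515} = - \frac{654559786}{11515}$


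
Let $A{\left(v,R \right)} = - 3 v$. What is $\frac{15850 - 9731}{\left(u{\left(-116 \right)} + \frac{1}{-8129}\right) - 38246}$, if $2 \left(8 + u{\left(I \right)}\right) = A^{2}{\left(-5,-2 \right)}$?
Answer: $- \frac{99482702}{620104509} \approx -0.16043$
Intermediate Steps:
$u{\left(I \right)} = \frac{209}{2}$ ($u{\left(I \right)} = -8 + \frac{\left(\left(-3\right) \left(-5\right)\right)^{2}}{2} = -8 + \frac{15^{2}}{2} = -8 + \frac{1}{2} \cdot 225 = -8 + \frac{225}{2} = \frac{209}{2}$)
$\frac{15850 - 9731}{\left(u{\left(-116 \right)} + \frac{1}{-8129}\right) - 38246} = \frac{15850 - 9731}{\left(\frac{209}{2} + \frac{1}{-8129}\right) - 38246} = \frac{6119}{\left(\frac{209}{2} - \frac{1}{8129}\right) - 38246} = \frac{6119}{\frac{1698959}{16258} - 38246} = \frac{6119}{- \frac{620104509}{16258}} = 6119 \left(- \frac{16258}{620104509}\right) = - \frac{99482702}{620104509}$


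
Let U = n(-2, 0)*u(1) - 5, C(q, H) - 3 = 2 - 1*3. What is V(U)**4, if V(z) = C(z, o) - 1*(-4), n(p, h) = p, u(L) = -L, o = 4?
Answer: 1296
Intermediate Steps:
C(q, H) = 2 (C(q, H) = 3 + (2 - 1*3) = 3 + (2 - 3) = 3 - 1 = 2)
U = -3 (U = -(-2) - 5 = -2*(-1) - 5 = 2 - 5 = -3)
V(z) = 6 (V(z) = 2 - 1*(-4) = 2 + 4 = 6)
V(U)**4 = 6**4 = 1296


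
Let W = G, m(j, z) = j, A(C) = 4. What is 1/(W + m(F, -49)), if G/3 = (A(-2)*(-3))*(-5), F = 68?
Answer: 1/248 ≈ 0.0040323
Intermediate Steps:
G = 180 (G = 3*((4*(-3))*(-5)) = 3*(-12*(-5)) = 3*60 = 180)
W = 180
1/(W + m(F, -49)) = 1/(180 + 68) = 1/248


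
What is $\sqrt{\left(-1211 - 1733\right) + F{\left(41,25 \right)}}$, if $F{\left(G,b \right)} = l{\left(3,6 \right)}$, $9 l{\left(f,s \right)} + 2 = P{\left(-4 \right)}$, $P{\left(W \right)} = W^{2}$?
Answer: $\frac{i \sqrt{26482}}{3} \approx 54.244 i$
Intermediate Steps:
$l{\left(f,s \right)} = \frac{14}{9}$ ($l{\left(f,s \right)} = - \frac{2}{9} + \frac{\left(-4\right)^{2}}{9} = - \frac{2}{9} + \frac{1}{9} \cdot 16 = - \frac{2}{9} + \frac{16}{9} = \frac{14}{9}$)
$F{\left(G,b \right)} = \frac{14}{9}$
$\sqrt{\left(-1211 - 1733\right) + F{\left(41,25 \right)}} = \sqrt{\left(-1211 - 1733\right) + \frac{14}{9}} = \sqrt{-2944 + \frac{14}{9}} = \sqrt{- \frac{26482}{9}} = \frac{i \sqrt{26482}}{3}$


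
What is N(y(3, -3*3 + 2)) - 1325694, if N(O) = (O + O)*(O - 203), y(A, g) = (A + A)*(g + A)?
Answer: -1314798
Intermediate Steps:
y(A, g) = 2*A*(A + g) (y(A, g) = (2*A)*(A + g) = 2*A*(A + g))
N(O) = 2*O*(-203 + O) (N(O) = (2*O)*(-203 + O) = 2*O*(-203 + O))
N(y(3, -3*3 + 2)) - 1325694 = 2*(2*3*(3 + (-3*3 + 2)))*(-203 + 2*3*(3 + (-3*3 + 2))) - 1325694 = 2*(2*3*(3 + (-9 + 2)))*(-203 + 2*3*(3 + (-9 + 2))) - 1325694 = 2*(2*3*(3 - 7))*(-203 + 2*3*(3 - 7)) - 1325694 = 2*(2*3*(-4))*(-203 + 2*3*(-4)) - 1325694 = 2*(-24)*(-203 - 24) - 1325694 = 2*(-24)*(-227) - 1325694 = 10896 - 1325694 = -1314798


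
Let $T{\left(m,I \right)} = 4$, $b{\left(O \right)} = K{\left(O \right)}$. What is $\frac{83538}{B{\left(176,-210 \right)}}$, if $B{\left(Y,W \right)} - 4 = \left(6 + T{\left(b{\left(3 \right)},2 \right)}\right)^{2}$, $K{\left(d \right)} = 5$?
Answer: $\frac{3213}{4} \approx 803.25$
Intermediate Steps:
$b{\left(O \right)} = 5$
$B{\left(Y,W \right)} = 104$ ($B{\left(Y,W \right)} = 4 + \left(6 + 4\right)^{2} = 4 + 10^{2} = 4 + 100 = 104$)
$\frac{83538}{B{\left(176,-210 \right)}} = \frac{83538}{104} = 83538 \cdot \frac{1}{104} = \frac{3213}{4}$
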